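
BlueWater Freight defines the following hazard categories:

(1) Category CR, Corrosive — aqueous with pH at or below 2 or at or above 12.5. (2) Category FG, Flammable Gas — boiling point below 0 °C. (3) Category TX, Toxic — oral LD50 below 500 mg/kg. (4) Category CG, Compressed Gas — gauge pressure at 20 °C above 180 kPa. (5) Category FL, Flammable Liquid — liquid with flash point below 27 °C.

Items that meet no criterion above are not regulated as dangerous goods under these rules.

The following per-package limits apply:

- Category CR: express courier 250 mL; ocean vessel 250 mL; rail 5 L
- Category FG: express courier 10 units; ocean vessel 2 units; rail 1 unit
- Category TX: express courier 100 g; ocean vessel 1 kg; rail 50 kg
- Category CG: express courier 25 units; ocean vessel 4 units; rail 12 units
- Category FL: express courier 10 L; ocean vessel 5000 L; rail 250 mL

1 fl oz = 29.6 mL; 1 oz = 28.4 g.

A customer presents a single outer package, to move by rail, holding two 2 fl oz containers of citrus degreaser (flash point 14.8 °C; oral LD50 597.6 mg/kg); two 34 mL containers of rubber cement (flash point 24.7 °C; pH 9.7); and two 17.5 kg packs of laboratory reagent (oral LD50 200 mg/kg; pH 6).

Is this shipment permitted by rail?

Yes

The citrus degreaser has flash point 14.8 °C, which is < 27 °C, so it is Category FL (Flammable Liquid).
The rubber cement has flash point 24.7 °C, which is < 27 °C, so it is Category FL (Flammable Liquid).
With oral LD50 200 mg/kg (< 500 mg/kg), the laboratory reagent falls in Category TX.
Total Category FL: (two 2 fl oz containers = 118.4 mL) + (two 34 mL containers = 68 mL) = 186.4 mL.
That is within the Category FL rail limit of 250 mL.
Category TX quantity: two 17.5 kg packs = 35 kg.
That is within the Category TX rail limit of 50 kg.
Every hazard category is within its rail limit and no segregation rule is violated.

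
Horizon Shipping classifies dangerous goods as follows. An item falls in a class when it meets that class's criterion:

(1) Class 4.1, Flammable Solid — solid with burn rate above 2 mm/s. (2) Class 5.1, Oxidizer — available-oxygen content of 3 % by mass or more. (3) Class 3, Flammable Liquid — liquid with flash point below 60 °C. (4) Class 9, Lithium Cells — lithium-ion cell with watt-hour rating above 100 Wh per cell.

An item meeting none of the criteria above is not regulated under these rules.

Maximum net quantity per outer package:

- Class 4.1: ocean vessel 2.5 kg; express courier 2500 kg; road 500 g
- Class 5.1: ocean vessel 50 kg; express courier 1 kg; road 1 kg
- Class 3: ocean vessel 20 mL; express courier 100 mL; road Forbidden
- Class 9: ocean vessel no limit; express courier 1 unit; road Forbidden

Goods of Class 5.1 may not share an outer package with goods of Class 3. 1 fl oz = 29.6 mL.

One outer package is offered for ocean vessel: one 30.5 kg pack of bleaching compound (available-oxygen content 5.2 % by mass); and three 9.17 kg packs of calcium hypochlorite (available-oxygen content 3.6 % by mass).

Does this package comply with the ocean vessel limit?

No

The bleaching compound has available-oxygen content 5.2 % by mass, which is ≥ 3 % by mass, so it is Class 5.1 (Oxidizer).
The calcium hypochlorite has available-oxygen content 3.6 % by mass, which is ≥ 3 % by mass, so it is Class 5.1 (Oxidizer).
Class 5.1 net quantity: 30.5 kg + (three 9.17 kg packs = 27.51 kg) = 58.01 kg.
58.01 kg > 50 kg (ocean vessel limit, Class 5.1) — over the limit.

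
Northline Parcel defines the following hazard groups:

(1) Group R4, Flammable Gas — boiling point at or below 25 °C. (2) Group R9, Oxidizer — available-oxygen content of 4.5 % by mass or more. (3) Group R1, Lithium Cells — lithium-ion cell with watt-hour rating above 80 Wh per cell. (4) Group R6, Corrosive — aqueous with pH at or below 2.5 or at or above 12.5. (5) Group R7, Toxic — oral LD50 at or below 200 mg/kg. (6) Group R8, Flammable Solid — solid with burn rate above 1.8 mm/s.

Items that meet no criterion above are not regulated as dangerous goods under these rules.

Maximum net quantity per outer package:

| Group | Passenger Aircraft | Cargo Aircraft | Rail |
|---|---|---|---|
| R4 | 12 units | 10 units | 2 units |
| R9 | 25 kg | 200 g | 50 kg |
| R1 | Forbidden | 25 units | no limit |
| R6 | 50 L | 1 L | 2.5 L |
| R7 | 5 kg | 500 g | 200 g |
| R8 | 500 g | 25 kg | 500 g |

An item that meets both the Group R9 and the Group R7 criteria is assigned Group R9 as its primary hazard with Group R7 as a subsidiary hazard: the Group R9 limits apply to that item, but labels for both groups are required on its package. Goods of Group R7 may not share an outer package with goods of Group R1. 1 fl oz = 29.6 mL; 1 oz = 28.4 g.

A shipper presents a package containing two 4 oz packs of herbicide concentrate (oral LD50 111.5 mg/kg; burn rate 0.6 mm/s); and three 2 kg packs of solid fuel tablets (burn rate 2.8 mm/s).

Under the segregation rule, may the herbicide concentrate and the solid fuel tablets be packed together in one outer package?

With oral LD50 111.5 mg/kg (≤ 200 mg/kg), the herbicide concentrate falls in Group R7.
Solid fuel tablets: burn rate 2.8 mm/s > 1.8 mm/s → Group R8 (Flammable Solid).
No segregation rule bars Group R7 with Group R8.

Yes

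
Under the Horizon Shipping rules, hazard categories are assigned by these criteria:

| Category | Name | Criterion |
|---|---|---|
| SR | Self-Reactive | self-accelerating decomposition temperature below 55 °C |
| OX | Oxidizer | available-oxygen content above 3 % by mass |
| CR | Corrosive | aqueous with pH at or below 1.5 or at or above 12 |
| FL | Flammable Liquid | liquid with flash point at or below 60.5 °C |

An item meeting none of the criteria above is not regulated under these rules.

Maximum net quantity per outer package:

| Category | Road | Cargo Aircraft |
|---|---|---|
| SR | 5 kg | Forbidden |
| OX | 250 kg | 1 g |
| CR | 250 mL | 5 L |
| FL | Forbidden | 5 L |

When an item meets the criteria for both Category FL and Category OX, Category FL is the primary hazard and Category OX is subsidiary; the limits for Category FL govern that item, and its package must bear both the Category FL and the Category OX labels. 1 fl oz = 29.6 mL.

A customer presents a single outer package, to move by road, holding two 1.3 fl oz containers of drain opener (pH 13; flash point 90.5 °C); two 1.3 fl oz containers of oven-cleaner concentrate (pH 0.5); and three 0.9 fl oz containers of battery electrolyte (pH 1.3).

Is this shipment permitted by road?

With pH 13 (≥ 12), the drain opener falls in Category CR.
With pH 0.5 (≤ 1.5), the oven-cleaner concentrate falls in Category CR.
With pH 1.3 (≤ 1.5), the battery electrolyte falls in Category CR.
Category CR net quantity: (two 1.3 fl oz containers = 76.96 mL) + (two 1.3 fl oz containers = 76.96 mL) + (three 0.9 fl oz containers = 79.92 mL) = 233.84 mL.
That is within the Category CR road limit of 250 mL.

Yes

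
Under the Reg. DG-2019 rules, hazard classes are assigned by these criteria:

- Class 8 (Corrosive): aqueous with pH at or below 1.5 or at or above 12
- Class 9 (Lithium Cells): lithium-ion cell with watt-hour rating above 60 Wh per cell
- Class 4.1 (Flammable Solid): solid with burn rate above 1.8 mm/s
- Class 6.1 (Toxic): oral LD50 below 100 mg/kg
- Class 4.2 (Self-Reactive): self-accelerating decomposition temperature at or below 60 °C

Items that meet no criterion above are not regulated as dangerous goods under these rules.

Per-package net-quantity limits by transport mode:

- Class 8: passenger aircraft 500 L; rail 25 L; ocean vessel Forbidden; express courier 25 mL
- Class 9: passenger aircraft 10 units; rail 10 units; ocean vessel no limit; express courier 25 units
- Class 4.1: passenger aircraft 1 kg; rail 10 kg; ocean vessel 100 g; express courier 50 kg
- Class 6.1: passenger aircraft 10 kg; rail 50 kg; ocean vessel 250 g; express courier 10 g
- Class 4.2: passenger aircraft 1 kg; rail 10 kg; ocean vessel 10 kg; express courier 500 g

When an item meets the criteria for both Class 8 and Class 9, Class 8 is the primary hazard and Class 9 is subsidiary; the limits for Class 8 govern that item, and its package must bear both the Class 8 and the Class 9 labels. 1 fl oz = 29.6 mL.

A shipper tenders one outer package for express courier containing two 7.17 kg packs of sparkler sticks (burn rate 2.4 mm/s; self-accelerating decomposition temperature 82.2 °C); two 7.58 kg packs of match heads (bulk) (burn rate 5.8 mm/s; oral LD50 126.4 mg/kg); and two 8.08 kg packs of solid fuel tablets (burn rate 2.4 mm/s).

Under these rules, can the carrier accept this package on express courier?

Burn rate 2.4 mm/s meets the Class 4.1 criterion (Flammable Solid), so the sparkler sticks are Class 4.1.
With burn rate 5.8 mm/s (> 1.8 mm/s), the match heads (bulk) fall in Class 4.1.
Burn rate 2.4 mm/s meets the Class 4.1 criterion (Flammable Solid), so the solid fuel tablets are Class 4.1.
Class 4.1 net quantity: (two 7.17 kg packs = 14.34 kg) + (two 7.58 kg packs = 15.16 kg) + (two 8.08 kg packs = 16.16 kg) = 45.66 kg.
45.66 kg is within the express courier limit of 50 kg for Class 4.1.

Yes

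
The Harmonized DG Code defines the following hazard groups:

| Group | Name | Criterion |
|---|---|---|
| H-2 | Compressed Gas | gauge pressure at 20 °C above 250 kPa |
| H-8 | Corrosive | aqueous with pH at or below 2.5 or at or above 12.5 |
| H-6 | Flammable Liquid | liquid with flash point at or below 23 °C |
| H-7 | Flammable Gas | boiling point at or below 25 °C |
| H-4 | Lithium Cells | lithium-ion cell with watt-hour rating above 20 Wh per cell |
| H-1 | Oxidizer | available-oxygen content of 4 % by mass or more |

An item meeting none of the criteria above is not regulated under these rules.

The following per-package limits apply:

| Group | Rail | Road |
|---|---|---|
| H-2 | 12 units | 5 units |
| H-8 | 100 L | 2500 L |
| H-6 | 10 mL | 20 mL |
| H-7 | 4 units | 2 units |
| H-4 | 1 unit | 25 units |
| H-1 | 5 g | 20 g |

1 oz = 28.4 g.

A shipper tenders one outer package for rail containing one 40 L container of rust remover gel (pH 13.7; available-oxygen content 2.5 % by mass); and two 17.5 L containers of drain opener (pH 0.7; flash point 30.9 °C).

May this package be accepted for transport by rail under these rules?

Rust remover gel: pH 13.7 ≥ 12.5 → Group H-8 (Corrosive).
pH 0.7 meets the Group H-8 criterion (Corrosive), so the drain opener is Group H-8.
Total Group H-8: 40 L + (two 17.5 L containers = 35 L) = 75 L.
That is within the Group H-8 rail limit of 100 L.

Yes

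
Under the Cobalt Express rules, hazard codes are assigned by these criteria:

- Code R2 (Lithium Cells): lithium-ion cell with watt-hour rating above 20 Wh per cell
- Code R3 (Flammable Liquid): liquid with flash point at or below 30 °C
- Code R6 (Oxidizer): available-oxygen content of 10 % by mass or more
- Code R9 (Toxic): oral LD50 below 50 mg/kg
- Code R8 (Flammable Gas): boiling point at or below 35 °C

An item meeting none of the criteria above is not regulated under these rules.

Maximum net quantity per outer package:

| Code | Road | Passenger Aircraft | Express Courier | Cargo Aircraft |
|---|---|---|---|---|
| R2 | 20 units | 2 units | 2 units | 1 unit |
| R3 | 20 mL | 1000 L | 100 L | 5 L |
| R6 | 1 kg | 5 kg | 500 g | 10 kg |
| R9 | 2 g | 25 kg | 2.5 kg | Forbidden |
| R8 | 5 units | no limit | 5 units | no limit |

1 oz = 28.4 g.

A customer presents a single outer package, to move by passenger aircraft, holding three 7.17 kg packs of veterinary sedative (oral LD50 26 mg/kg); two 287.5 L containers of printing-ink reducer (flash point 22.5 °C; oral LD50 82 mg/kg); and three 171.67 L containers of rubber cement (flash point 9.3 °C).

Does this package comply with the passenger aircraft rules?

Veterinary sedative: oral LD50 26 mg/kg < 50 mg/kg → Code R9 (Toxic).
Flash point 22.5 °C meets the Code R3 criterion (Flammable Liquid), so the printing-ink reducer is Code R3.
Rubber cement: flash point 9.3 °C ≤ 30 °C → Code R3 (Flammable Liquid).
Total Code R3: (two 287.5 L containers = 575 L) + (three 171.67 L containers = 515.01 L) = 1090.01 L.
That exceeds the Code R3 passenger aircraft limit of 1000 L.
Code R9 quantity: three 7.17 kg packs = 21.51 kg.
That is within the Code R9 passenger aircraft limit of 25 kg.

No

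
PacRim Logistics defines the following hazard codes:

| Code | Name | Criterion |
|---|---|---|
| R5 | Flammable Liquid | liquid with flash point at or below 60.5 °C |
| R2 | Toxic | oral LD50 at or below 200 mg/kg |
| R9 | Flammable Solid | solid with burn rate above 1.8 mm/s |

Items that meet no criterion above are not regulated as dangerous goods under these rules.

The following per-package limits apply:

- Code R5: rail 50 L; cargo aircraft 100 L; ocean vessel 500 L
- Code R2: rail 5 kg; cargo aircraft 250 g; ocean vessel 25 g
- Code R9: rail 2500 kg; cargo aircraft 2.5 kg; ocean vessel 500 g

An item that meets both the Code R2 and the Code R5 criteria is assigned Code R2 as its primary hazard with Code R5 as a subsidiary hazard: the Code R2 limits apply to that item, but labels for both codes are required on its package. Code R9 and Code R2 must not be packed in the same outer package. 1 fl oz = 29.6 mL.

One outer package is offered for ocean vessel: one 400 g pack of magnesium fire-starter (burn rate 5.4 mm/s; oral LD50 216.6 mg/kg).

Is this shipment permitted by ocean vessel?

Magnesium fire-starter: burn rate 5.4 mm/s > 1.8 mm/s → Code R9 (Flammable Solid).
Code R9 quantity: 400 g.
400 g ≤ 500 g (ocean vessel limit, Code R9) — within limit.

Yes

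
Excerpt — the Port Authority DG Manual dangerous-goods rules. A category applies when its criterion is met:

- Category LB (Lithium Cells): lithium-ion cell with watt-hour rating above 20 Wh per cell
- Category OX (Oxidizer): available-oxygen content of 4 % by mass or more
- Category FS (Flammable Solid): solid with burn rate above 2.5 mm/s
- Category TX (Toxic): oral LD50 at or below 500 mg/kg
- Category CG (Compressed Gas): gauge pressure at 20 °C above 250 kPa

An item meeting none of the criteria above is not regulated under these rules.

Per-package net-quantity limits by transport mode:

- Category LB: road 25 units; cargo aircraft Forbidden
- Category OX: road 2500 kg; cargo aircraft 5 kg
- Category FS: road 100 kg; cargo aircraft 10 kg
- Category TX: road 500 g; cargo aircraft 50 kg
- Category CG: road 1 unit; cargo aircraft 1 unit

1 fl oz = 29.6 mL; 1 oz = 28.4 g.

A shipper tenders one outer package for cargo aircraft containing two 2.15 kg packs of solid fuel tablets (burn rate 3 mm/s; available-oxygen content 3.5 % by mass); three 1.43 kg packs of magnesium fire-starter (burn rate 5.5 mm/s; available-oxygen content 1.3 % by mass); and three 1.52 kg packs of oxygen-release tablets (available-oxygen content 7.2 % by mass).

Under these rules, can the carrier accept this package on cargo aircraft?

Yes

Burn rate 3 mm/s meets the Category FS criterion (Flammable Solid), so the solid fuel tablets are Category FS.
With burn rate 5.5 mm/s (> 2.5 mm/s), the magnesium fire-starter falls in Category FS.
Oxygen-release tablets: available-oxygen content 7.2 % by mass ≥ 4 % by mass → Category OX (Oxidizer).
Total Category FS: (two 2.15 kg packs = 4.3 kg) + (three 1.43 kg packs = 4.29 kg) = 8.59 kg.
That is within the Category FS cargo aircraft limit of 10 kg.
Category OX quantity: three 1.52 kg packs = 4.56 kg.
4.56 kg ≤ 5 kg (cargo aircraft limit, Category OX) — within limit.
Every hazard category is within its cargo aircraft limit and no segregation rule is violated.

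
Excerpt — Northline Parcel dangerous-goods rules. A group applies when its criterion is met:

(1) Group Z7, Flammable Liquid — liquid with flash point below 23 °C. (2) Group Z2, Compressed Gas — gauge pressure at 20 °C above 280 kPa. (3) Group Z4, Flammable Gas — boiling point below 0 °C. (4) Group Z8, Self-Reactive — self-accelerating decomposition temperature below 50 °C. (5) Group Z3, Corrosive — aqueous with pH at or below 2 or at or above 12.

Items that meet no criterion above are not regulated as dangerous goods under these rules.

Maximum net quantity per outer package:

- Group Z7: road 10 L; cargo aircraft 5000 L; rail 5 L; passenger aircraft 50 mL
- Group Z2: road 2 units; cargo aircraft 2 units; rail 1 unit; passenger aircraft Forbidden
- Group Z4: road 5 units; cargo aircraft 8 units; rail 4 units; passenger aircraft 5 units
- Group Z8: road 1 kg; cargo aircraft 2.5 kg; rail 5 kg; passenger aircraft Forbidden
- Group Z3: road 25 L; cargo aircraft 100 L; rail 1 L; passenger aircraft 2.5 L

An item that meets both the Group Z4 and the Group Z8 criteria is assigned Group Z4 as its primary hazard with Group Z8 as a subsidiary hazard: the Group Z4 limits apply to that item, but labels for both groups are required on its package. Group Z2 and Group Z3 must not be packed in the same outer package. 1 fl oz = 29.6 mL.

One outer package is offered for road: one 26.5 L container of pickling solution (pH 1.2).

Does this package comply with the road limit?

pH 1.2 meets the Group Z3 criterion (Corrosive), so the pickling solution is Group Z3.
Group Z3 quantity: 26.5 L.
26.5 L > 25 L (road limit, Group Z3) — over the limit.

No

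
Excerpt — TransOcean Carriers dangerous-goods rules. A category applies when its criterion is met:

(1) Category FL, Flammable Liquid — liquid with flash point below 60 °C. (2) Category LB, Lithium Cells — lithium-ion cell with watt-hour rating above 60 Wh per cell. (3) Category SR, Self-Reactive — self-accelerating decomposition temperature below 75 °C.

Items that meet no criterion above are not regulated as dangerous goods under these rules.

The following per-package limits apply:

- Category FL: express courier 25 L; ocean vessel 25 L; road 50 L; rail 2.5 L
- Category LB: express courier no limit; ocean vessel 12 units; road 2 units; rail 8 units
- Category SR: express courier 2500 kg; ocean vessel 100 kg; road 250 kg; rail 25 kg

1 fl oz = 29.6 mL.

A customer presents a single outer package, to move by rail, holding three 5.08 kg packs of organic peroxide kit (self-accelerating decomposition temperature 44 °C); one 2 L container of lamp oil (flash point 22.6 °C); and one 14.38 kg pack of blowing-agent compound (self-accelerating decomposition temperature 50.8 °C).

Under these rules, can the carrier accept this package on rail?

With self-accelerating decomposition temperature 44 °C (< 75 °C), the organic peroxide kit falls in Category SR.
Flash point 22.6 °C meets the Category FL criterion (Flammable Liquid), so the lamp oil is Category FL.
The blowing-agent compound has self-accelerating decomposition temperature 50.8 °C, which is < 75 °C, so it is Category SR (Self-Reactive).
Total Category SR: (three 5.08 kg packs = 15.24 kg) + 14.38 kg = 29.62 kg.
That exceeds the Category SR rail limit of 25 kg.
Category FL quantity: 2 L.
2 L ≤ 2.5 L (rail limit, Category FL) — within limit.

No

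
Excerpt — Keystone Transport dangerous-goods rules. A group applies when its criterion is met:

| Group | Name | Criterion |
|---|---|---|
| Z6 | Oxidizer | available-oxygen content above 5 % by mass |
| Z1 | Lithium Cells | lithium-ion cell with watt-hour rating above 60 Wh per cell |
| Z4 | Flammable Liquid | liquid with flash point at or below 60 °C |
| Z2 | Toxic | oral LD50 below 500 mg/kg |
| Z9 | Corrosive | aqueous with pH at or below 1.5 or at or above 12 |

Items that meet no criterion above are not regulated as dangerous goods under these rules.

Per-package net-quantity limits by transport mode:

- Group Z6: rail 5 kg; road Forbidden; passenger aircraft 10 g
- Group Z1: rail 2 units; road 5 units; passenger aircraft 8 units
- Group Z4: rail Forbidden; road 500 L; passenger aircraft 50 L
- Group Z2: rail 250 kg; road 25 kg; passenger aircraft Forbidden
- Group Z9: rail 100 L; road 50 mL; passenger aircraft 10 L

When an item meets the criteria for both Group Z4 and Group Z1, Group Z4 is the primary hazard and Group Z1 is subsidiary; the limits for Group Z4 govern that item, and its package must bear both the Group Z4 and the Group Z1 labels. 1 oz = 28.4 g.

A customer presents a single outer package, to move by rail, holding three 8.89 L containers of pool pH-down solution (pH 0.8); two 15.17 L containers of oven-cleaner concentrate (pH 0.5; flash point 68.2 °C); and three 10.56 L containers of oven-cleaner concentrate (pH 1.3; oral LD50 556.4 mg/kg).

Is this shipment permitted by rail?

Yes

pH 0.8 meets the Group Z9 criterion (Corrosive), so the pool pH-down solution is Group Z9.
Oven-cleaner concentrate: pH 0.5 ≤ 1.5 → Group Z9 (Corrosive).
Oven-cleaner concentrate: pH 1.3 ≤ 1.5 → Group Z9 (Corrosive).
Group Z9 net quantity: (three 8.89 L containers = 26.67 L) + (two 15.17 L containers = 30.34 L) + (three 10.56 L containers = 31.68 L) = 88.69 L.
88.69 L ≤ 100 L (rail limit, Group Z9) — within limit.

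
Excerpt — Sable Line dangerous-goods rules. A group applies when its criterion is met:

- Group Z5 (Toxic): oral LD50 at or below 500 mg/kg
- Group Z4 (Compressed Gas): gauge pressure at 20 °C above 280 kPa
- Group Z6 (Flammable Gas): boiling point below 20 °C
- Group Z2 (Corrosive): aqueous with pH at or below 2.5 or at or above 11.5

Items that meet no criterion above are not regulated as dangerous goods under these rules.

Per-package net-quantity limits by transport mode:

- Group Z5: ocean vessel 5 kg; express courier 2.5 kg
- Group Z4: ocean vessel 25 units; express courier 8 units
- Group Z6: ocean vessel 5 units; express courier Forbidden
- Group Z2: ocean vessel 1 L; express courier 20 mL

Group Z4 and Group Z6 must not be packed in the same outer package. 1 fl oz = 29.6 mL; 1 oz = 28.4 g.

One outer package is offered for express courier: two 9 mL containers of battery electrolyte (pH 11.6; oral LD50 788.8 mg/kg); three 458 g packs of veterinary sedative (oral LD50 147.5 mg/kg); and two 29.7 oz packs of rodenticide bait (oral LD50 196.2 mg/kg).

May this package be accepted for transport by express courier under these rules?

With pH 11.6 (≥ 11.5), the battery electrolyte falls in Group Z2.
With oral LD50 147.5 mg/kg (≤ 500 mg/kg), the veterinary sedative falls in Group Z5.
With oral LD50 196.2 mg/kg (≤ 500 mg/kg), the rodenticide bait falls in Group Z5.
Total Group Z5: (three 458 g packs = 1.374 kg) + (two 29.7 oz packs = 1686.96 g) = 3060.96 g.
That exceeds the Group Z5 express courier limit of 2.5 kg.
Group Z2 quantity: two 9 mL containers = 18 mL.
18 mL is within the express courier limit of 20 mL for Group Z2.
The segregation rule (Group Z4 with Group Z6) does not apply to Group Z5 with Group Z2.

No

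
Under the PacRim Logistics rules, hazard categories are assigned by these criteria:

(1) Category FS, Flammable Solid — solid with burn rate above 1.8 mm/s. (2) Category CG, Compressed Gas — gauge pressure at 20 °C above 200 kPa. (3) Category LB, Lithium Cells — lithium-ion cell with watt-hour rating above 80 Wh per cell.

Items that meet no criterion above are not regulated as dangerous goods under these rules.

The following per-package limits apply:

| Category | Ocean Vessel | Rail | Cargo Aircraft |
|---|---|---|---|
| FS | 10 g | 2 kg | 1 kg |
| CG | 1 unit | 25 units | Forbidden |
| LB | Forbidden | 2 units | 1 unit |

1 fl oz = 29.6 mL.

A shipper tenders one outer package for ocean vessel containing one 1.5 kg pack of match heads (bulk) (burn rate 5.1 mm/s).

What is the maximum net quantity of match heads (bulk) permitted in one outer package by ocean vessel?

10 g

Burn rate 5.1 mm/s meets the Category FS criterion (Flammable Solid), so the match heads (bulk) are Category FS.
The ocean vessel limit for Category FS is 10 g.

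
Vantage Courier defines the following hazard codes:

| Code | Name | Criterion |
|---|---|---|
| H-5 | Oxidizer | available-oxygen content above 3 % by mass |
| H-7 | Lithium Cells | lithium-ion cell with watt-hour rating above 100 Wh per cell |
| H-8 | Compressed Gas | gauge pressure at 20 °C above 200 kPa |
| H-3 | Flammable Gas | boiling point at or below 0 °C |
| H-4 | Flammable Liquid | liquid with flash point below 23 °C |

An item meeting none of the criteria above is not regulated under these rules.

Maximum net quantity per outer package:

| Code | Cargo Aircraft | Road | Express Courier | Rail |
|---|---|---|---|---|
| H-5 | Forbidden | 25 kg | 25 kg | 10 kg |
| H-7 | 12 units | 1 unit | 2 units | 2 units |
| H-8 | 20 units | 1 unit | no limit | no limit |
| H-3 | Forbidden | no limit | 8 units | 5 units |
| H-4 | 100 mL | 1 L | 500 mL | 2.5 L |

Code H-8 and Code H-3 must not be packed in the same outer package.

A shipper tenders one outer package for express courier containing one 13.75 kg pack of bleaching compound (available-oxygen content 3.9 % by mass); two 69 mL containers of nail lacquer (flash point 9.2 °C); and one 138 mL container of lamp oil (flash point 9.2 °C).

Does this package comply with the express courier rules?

Yes

With available-oxygen content 3.9 % by mass (> 3 % by mass), the bleaching compound falls in Code H-5.
Flash point 9.2 °C meets the Code H-4 criterion (Flammable Liquid), so the nail lacquer is Code H-4.
Lamp oil: flash point 9.2 °C < 23 °C → Code H-4 (Flammable Liquid).
Total Code H-4: (two 69 mL containers = 138 mL) + 138 mL = 276 mL.
That is within the Code H-4 express courier limit of 500 mL.
Code H-5 quantity: 13.75 kg.
That is within the Code H-5 express courier limit of 25 kg.
The segregation rule (Code H-8 with Code H-3) does not apply to Code H-4 with Code H-5.
Every hazard code is within its express courier limit and no segregation rule is violated.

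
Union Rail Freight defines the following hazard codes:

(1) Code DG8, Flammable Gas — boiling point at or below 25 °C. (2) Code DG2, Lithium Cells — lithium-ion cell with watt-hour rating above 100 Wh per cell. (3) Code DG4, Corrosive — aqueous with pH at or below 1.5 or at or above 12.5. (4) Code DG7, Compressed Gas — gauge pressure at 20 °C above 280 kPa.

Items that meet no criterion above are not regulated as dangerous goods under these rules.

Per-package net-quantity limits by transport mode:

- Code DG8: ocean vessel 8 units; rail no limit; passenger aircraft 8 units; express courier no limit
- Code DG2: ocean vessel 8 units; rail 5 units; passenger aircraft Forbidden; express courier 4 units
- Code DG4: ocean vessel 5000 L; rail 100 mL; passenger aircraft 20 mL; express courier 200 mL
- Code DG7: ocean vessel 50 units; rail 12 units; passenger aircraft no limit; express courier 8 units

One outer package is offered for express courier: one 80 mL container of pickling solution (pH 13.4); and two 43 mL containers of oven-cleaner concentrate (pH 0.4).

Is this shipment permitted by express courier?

With pH 13.4 (≥ 12.5), the pickling solution falls in Code DG4.
pH 0.4 meets the Code DG4 criterion (Corrosive), so the oven-cleaner concentrate is Code DG4.
Total Code DG4: 80 mL + (two 43 mL containers = 86 mL) = 166 mL.
166 mL ≤ 200 mL (express courier limit, Code DG4) — within limit.

Yes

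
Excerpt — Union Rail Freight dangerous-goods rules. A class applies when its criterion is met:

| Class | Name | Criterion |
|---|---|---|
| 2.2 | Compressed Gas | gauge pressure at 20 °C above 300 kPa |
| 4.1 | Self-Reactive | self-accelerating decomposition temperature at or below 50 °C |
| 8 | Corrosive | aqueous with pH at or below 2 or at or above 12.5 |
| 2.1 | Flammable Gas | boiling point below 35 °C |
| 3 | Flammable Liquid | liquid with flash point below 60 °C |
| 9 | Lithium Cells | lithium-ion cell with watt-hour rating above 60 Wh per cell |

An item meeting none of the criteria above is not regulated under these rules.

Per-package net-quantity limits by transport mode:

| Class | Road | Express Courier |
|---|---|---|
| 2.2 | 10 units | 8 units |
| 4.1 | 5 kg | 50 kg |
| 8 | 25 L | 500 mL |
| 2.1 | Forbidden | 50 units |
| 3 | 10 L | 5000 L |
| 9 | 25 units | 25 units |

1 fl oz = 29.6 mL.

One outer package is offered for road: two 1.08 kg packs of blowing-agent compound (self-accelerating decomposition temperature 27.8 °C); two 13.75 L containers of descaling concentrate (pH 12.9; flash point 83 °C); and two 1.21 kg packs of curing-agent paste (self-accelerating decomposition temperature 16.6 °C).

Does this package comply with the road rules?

Blowing-agent compound: self-accelerating decomposition temperature 27.8 °C ≤ 50 °C → Class 4.1 (Self-Reactive).
With pH 12.9 (≥ 12.5), the descaling concentrate falls in Class 8.
Self-accelerating decomposition temperature 16.6 °C meets the Class 4.1 criterion (Self-Reactive), so the curing-agent paste is Class 4.1.
Class 8 quantity: two 13.75 L containers = 27.5 L.
That exceeds the Class 8 road limit of 25 L.
Total Class 4.1: (two 1.08 kg packs = 2.16 kg) + (two 1.21 kg packs = 2.42 kg) = 4.58 kg.
4.58 kg is within the road limit of 5 kg for Class 4.1.

No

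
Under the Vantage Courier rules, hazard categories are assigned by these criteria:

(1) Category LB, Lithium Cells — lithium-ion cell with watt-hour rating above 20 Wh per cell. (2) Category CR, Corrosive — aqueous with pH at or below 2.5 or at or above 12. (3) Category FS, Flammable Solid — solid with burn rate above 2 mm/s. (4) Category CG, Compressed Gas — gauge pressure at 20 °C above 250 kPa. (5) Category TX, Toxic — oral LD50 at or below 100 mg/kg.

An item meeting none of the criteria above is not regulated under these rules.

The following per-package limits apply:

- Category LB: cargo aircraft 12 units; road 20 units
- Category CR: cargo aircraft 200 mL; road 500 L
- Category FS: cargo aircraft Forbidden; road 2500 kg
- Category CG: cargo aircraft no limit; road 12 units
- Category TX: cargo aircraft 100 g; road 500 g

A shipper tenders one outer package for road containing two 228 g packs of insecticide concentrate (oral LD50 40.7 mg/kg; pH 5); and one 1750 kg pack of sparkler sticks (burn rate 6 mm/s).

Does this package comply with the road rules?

Insecticide concentrate: oral LD50 40.7 mg/kg ≤ 100 mg/kg → Category TX (Toxic).
Sparkler sticks: burn rate 6 mm/s > 2 mm/s → Category FS (Flammable Solid).
Category TX quantity: two 228 g packs = 456 g.
456 g is within the road limit of 500 g for Category TX.
Category FS quantity: 1750 kg.
That is within the Category FS road limit of 2500 kg.
Every hazard category is within its road limit and no segregation rule is violated.

Yes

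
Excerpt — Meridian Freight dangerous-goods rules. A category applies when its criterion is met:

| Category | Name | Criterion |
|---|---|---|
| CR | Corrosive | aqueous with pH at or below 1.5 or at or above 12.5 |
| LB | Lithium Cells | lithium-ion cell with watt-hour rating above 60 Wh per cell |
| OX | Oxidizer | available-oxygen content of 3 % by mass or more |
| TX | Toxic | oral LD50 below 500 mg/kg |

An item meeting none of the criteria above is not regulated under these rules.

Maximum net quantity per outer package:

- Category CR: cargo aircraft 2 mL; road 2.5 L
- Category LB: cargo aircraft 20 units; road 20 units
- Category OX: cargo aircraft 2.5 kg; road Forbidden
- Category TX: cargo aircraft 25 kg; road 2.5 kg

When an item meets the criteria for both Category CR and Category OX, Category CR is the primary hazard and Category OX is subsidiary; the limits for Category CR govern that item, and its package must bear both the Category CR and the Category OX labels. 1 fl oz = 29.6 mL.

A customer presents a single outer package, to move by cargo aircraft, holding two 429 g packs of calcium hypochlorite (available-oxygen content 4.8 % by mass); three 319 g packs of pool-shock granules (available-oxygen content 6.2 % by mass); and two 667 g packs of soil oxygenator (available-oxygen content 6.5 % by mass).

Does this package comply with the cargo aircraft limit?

No

With available-oxygen content 4.8 % by mass (≥ 3 % by mass), the calcium hypochlorite falls in Category OX.
The pool-shock granules have available-oxygen content 6.2 % by mass, which is ≥ 3 % by mass, so they are Category OX (Oxidizer).
Soil oxygenator: available-oxygen content 6.5 % by mass ≥ 3 % by mass → Category OX (Oxidizer).
Category OX net quantity: (two 429 g packs = 858 g) + (three 319 g packs = 957 g) + (two 667 g packs = 1.334 kg) = 3.149 kg.
3.149 kg exceeds the cargo aircraft limit of 2.5 kg for Category OX.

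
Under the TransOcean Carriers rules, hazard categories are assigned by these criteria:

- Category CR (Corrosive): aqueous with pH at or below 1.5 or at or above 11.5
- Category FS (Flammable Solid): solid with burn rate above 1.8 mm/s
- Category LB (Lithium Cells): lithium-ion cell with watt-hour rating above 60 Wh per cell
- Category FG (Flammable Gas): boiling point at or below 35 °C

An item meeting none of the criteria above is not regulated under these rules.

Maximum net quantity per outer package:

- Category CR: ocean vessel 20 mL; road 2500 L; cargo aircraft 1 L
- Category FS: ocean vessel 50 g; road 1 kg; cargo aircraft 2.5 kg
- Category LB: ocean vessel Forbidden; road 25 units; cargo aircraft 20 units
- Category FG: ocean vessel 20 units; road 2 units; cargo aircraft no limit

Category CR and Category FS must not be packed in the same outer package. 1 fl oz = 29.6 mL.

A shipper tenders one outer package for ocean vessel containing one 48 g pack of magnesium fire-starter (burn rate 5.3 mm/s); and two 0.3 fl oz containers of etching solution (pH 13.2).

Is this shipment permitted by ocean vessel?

Burn rate 5.3 mm/s meets the Category FS criterion (Flammable Solid), so the magnesium fire-starter is Category FS.
pH 13.2 meets the Category CR criterion (Corrosive), so the etching solution is Category CR.
Category CR quantity: two 0.3 fl oz containers = 17.76 mL.
That is within the Category CR ocean vessel limit of 20 mL.
Category FS quantity: 48 g.
48 g ≤ 50 g (ocean vessel limit, Category FS) — within limit.
Category CR and Category FS may not share an outer package.

No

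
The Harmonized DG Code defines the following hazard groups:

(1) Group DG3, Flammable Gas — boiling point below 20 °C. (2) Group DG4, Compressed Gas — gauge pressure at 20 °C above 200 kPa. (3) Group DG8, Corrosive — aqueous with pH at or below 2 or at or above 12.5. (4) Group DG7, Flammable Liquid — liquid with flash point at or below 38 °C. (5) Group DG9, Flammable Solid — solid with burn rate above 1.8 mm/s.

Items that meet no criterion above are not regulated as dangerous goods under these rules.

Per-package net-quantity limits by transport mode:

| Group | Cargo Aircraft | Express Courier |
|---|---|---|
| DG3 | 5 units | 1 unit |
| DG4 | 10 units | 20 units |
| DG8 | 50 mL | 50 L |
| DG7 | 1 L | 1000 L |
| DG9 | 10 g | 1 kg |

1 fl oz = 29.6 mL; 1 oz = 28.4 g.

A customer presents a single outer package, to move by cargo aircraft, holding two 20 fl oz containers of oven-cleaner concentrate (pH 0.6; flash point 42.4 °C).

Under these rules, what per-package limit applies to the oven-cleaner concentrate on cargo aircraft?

50 mL

The oven-cleaner concentrate has pH 0.6, which is ≤ 2, so it is Group DG8 (Corrosive).
The cargo aircraft limit for Group DG8 is 50 mL.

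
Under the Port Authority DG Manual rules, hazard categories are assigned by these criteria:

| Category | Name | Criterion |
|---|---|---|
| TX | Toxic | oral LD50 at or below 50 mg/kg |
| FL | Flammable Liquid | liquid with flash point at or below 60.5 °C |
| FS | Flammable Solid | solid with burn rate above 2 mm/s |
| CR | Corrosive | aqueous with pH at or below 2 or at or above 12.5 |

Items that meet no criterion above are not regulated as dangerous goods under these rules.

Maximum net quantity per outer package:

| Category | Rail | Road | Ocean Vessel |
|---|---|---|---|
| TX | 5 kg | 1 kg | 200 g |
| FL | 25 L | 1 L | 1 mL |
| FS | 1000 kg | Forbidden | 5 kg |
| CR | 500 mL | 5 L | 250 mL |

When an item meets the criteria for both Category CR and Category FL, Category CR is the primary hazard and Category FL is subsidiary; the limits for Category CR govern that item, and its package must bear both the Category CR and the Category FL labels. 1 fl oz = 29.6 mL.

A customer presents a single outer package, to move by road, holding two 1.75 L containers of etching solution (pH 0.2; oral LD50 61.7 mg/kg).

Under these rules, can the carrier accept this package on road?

The etching solution has pH 0.2, which is ≤ 2, so it is Category CR (Corrosive).
Category CR quantity: two 1.75 L containers = 3.5 L.
That is within the Category CR road limit of 5 L.

Yes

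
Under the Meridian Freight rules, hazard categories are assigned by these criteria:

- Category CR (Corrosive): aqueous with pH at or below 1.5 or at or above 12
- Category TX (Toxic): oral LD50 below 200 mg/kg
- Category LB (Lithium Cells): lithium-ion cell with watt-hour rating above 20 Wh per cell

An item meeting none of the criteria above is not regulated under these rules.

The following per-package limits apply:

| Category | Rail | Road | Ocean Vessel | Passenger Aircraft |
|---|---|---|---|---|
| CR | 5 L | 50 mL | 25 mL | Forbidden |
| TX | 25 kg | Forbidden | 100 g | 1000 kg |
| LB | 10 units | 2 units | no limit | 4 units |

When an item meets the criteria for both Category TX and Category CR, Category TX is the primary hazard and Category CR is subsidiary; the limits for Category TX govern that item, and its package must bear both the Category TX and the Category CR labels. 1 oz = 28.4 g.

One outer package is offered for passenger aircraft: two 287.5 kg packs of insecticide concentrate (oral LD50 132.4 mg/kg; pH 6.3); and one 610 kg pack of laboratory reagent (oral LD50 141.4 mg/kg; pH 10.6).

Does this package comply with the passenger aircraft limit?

No

With oral LD50 132.4 mg/kg (< 200 mg/kg), the insecticide concentrate falls in Category TX.
Laboratory reagent: oral LD50 141.4 mg/kg < 200 mg/kg → Category TX (Toxic).
Total Category TX: (two 287.5 kg packs = 575 kg) + 610 kg = 1185 kg.
1185 kg > 1000 kg (passenger aircraft limit, Category TX) — over the limit.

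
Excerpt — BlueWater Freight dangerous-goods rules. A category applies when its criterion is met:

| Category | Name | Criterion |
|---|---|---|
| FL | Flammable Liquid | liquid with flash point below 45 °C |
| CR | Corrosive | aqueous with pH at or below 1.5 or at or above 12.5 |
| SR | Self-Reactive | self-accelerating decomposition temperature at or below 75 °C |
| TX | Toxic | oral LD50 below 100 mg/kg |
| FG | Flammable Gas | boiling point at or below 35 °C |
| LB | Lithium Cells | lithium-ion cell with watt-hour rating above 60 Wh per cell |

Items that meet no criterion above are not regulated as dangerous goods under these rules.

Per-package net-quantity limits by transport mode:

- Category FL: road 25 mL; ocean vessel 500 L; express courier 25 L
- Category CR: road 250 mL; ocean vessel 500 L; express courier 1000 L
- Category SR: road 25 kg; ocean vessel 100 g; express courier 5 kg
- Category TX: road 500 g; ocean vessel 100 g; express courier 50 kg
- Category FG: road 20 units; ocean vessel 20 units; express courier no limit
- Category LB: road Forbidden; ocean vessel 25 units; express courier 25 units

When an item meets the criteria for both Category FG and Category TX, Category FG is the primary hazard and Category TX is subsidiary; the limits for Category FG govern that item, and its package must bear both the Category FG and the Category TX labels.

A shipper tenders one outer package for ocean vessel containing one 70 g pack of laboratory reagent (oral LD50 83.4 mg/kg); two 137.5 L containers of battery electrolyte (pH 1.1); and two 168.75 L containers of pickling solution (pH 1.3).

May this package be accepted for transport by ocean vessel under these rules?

Oral LD50 83.4 mg/kg meets the Category TX criterion (Toxic), so the laboratory reagent is Category TX.
The battery electrolyte has pH 1.1, which is ≤ 1.5, so it is Category CR (Corrosive).
The pickling solution has pH 1.3, which is ≤ 1.5, so it is Category CR (Corrosive).
Total Category CR: (two 137.5 L containers = 275 L) + (two 168.75 L containers = 337.5 L) = 612.5 L.
612.5 L > 500 L (ocean vessel limit, Category CR) — over the limit.
Category TX quantity: 70 g.
70 g is within the ocean vessel limit of 100 g for Category TX.

No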